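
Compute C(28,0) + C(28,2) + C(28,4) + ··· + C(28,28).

134217728

Half of (1+1)^28 + (1−1)^28 gives the even-index sum: 2^27 = 134217728.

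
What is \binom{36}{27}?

C(36,27) = C(36,9) by symmetry.
C(36,9) = (36·35·34·33·32·31·30·29·28) / 9! = 34162713446400 / 362880 = 94143280.

94143280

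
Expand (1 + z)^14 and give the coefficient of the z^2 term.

The general term is C(14,j)·(1)^j·(z)^(14-j); the z^2 term has j = 12.
C(14,12) = 91.
Coefficient = C(14,12) = 91.

91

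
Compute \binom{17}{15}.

136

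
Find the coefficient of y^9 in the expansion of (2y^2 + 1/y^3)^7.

General term: C(7,j)·(2y^2)^j·(1/y^3)^(7-j), with y-exponent 2j − 3(7−j) = 5j − 21.
Set 5j − 21 = 9: j = 6.
C(7,6) = 7; 2^6 = 64; 1^1 = 1.
Coefficient = 7 · 64 · 1 = 448.

448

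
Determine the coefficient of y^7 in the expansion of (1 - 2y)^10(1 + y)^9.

Coefficient of y^7 = Σ_{j} C(10,j)·(-2)^j·C(9,7-j)·1^(7-j) for j from 0 to 7.
= 36 + (-1680) + 22680 + (-120960) + 282240 + (-290304) + 120960 + (-15360) = -2388.

-2388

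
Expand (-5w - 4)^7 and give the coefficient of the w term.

-143360

The general term is C(7,j)·(-5w)^j·(-4)^(7-j); the w^1 term has j = 1.
C(7,1) = 7.
Coefficient = C(7,1) · (-5)^1 · (-4)^6 = 7 · (-5) · 4096 = -143360.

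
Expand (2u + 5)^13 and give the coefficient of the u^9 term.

The general term is C(13,j)·(2u)^j·(5)^(13-j); the u^9 term has j = 9.
C(13,9) = 715.
Coefficient = C(13,9) · 2^9 · 5^4 = 715 · 512 · 625 = 228800000.

228800000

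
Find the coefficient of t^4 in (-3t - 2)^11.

-3421440

The general term is C(11,j)·(-3t)^j·(-2)^(11-j); the t^4 term has j = 4.
C(11,4) = 330.
Coefficient = C(11,4) · (-3)^4 · (-2)^7 = 330 · 81 · (-128) = -3421440.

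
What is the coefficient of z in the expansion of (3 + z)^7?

The general term is C(7,j)·(3)^j·(z)^(7-j); the z^1 term has j = 6.
C(7,6) = 7.
Coefficient = C(7,6) · 3^6 = 7 · 729 = 5103.

5103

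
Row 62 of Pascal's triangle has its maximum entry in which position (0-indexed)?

31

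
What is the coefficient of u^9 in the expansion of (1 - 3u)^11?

-1082565

The general term is C(11,j)·(1)^j·(-3u)^(11-j); the u^9 term has j = 2.
C(11,2) = 55.
Coefficient = C(11,2) · (-3)^9 = 55 · (-19683) = -1082565.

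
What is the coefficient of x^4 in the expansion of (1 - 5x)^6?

The general term is C(6,j)·(1)^j·(-5x)^(6-j); the x^4 term has j = 2.
C(6,2) = 15.
Coefficient = C(6,2) · (-5)^4 = 15 · 625 = 9375.

9375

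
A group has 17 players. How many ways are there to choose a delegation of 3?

680

This is C(17,3) = 680.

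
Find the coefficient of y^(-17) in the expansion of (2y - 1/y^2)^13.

2288

General term: C(13,j)·(2y)^j·(-1/y^2)^(13-j), with y-exponent 1j − 2(13−j) = 3j − 26.
Set 3j − 26 = -17: j = 3.
C(13,3) = 286; 2^3 = 8; (-1)^10 = 1.
Coefficient = 286 · 8 · 1 = 2288.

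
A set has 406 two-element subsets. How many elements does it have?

29

n(n−1)/2 = 406 ⇒ n(n−1) = 812. Since 29·28 = 812, n = 29.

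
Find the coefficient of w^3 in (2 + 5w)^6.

The general term is C(6,j)·(2)^j·(5w)^(6-j); the w^3 term has j = 3.
C(6,3) = 20.
Coefficient = C(6,3) · 2^3 · 5^3 = 20 · 8 · 125 = 20000.

20000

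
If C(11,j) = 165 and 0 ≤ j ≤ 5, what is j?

C(11,j) increases on 0 ≤ j ≤ 5. C(11,2) = 55 and C(11,3) = 165, so j = 3.

3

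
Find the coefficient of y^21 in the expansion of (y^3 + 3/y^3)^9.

General term: C(9,j)·(y^3)^j·(3/y^3)^(9-j), with y-exponent 3j − 3(9−j) = 6j − 27.
Set 6j − 27 = 21: j = 8.
C(9,8) = 9; 1^8 = 1; 3^1 = 3.
Coefficient = 9 · 1 · 3 = 27.

27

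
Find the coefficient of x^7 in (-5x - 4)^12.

The general term is C(12,j)·(-5x)^j·(-4)^(12-j); the x^7 term has j = 7.
C(12,7) = 792.
Coefficient = C(12,7) · (-5)^7 · (-4)^5 = 792 · (-78125) · (-1024) = 63360000000.

63360000000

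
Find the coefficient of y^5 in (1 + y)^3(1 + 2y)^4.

168

Coefficient of y^5 = Σ_{j} C(3,j)·1^j·C(4,5-j)·2^(5-j) for j from 1 to 3.
= 48 + 96 + 24 = 168.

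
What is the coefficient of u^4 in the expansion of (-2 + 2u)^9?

The general term is C(9,j)·(-2)^j·(2u)^(9-j); the u^4 term has j = 5.
C(9,5) = 126.
Coefficient = C(9,5) · (-2)^5 · 2^4 = 126 · (-32) · 16 = -64512.

-64512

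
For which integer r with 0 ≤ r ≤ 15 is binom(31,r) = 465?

C(31,r) increases on 0 ≤ r ≤ 15. C(31,1) = 31 and C(31,2) = 465, so r = 2.

2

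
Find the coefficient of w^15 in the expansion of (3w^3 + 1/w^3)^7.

General term: C(7,j)·(3w^3)^j·(1/w^3)^(7-j), with w-exponent 3j − 3(7−j) = 6j − 21.
Set 6j − 21 = 15: j = 6.
C(7,6) = 7; 3^6 = 729; 1^1 = 1.
Coefficient = 7 · 729 · 1 = 5103.

5103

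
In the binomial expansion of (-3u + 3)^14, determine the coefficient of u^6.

14363255907

The general term is C(14,j)·(-3u)^j·(3)^(14-j); the u^6 term has j = 6.
C(14,6) = 3003.
Coefficient = C(14,6) · (-3)^6 · 3^8 = 3003 · 729 · 6561 = 14363255907.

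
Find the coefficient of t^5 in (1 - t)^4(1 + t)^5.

Coefficient of t^5 = Σ_{j} C(4,j)·(-1)^j·C(5,5-j)·1^(5-j) for j from 0 to 4.
= 1 + (-20) + 60 + (-40) + 5 = 6.

6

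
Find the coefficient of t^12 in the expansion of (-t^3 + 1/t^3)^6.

-6

General term: C(6,j)·(-t^3)^j·(1/t^3)^(6-j), with t-exponent 3j − 3(6−j) = 6j − 18.
Set 6j − 18 = 12: j = 5.
C(6,5) = 6; (-1)^5 = -1; 1^1 = 1.
Coefficient = 6 · (-1) · 1 = -6.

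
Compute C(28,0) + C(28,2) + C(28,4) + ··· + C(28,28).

Even-j terms of row 28 sum to 2^27 = 134217728.

134217728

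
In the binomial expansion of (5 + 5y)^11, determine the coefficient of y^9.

The general term is C(11,j)·(5)^j·(5y)^(11-j); the y^9 term has j = 2.
C(11,2) = 55.
Coefficient = C(11,2) · 5^2 · 5^9 = 55 · 25 · 1953125 = 2685546875.

2685546875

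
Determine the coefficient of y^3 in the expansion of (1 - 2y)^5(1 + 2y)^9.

Coefficient of y^3 = Σ_{j} C(5,j)·(-2)^j·C(9,3-j)·2^(3-j) for j from 0 to 3.
= 672 + (-1440) + 720 + (-80) = -128.

-128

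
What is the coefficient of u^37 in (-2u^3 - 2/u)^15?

-3440640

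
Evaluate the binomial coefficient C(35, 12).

C(35,12) = (35·34·33·32·31·30·29·28·27·26·25·24) / 12! = 399703747322880000 / 479001600 = 834451800.

834451800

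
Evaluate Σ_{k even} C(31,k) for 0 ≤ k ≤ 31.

Half of (1+1)^31 + (1−1)^31 gives the even-index sum: 2^30 = 1073741824.

1073741824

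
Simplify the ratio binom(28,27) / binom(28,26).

2/27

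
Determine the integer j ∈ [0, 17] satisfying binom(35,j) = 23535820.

8

C(35,j) increases on 0 ≤ j ≤ 17. C(35,7) = 6724520 and C(35,8) = 23535820, so j = 8.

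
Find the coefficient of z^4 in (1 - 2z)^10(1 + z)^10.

Coefficient of z^4 = Σ_{j} C(10,j)·(-2)^j·C(10,4-j)·1^(4-j) for j from 0 to 4.
= 210 + (-2400) + 8100 + (-9600) + 3360 = -330.

-330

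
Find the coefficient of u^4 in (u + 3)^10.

The general term is C(10,j)·(u)^j·(3)^(10-j); the u^4 term has j = 4.
C(10,4) = 210.
Coefficient = C(10,4) · 3^6 = 210 · 729 = 153090.

153090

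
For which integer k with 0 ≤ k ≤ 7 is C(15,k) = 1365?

4

C(15,k) increases on 0 ≤ k ≤ 7. C(15,3) = 455 and C(15,4) = 1365, so k = 4.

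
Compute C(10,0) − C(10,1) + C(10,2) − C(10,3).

The partial alternating sum Σ_{k=0}^{3} (−1)^k C(10,k) = (−1)^3 C(9,3) = -84.

-84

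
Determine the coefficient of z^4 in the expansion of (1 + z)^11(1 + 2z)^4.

3338

Coefficient of z^4 = Σ_{j} C(11,j)·1^j·C(4,4-j)·2^(4-j) for j from 0 to 4.
= 16 + 352 + 1320 + 1320 + 330 = 3338.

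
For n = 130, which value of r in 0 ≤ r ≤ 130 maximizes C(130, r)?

65

C(130,r) is maximized at r = 130/2 = 65.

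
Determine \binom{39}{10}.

C(39,10) = (39·38·37·36·35·34·33·32·31·30) / 10! = 2306992893004800 / 3628800 = 635745396.

635745396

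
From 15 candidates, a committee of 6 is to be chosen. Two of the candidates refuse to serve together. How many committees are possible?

All 6-subsets: C(15,6) = 5005. Those containing both fixed elements: C(13,4) = 715.
5005 − 715 = 4290.

4290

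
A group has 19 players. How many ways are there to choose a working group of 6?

27132

This is C(19,6) = 27132.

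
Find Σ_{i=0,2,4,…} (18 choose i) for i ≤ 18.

Half of (1+1)^18 + (1−1)^18 gives the even-index sum: 2^17 = 131072.

131072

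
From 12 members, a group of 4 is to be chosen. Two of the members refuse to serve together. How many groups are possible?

All 4-subsets: C(12,4) = 495. Those containing both fixed elements: C(10,2) = 45.
495 − 45 = 450.

450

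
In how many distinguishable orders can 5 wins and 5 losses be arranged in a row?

Choose positions for the wins: C(10,5) = 252.

252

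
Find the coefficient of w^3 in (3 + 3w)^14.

1741000716

The general term is C(14,j)·(3)^j·(3w)^(14-j); the w^3 term has j = 11.
C(14,11) = 364.
Coefficient = C(14,11) · 3^11 · 3^3 = 364 · 177147 · 27 = 1741000716.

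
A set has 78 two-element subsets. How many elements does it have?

13

n(n−1)/2 = 78 ⇒ n(n−1) = 156. Since 13·12 = 156, n = 13.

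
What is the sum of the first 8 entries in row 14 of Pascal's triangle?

9908

1 + 14 + 91 + 364 + 1001 + 2002 + 3003 + 3432 = 9908.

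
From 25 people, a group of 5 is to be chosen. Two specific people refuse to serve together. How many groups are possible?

51359

All 5-subsets: C(25,5) = 53130. Those containing both fixed elements: C(23,3) = 1771.
53130 − 1771 = 51359.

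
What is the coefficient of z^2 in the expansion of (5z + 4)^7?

The general term is C(7,j)·(5z)^j·(4)^(7-j); the z^2 term has j = 2.
C(7,2) = 21.
Coefficient = C(7,2) · 5^2 · 4^5 = 21 · 25 · 1024 = 537600.

537600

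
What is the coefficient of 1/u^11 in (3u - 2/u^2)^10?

-414720

General term: C(10,j)·(3u)^j·(-2/u^2)^(10-j), with u-exponent 1j − 2(10−j) = 3j − 20.
Set 3j − 20 = -11: j = 3.
C(10,3) = 120; 3^3 = 27; (-2)^7 = -128.
Coefficient = 120 · 27 · (-128) = -414720.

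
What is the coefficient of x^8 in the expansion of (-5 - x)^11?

The general term is C(11,j)·(-5)^j·(-x)^(11-j); the x^8 term has j = 3.
C(11,3) = 165.
Coefficient = C(11,3) · (-5)^3 = 165 · (-125) = -20625.

-20625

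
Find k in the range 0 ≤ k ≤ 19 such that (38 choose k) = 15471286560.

C(38,k) increases on 0 ≤ k ≤ 19. C(38,14) = 9669554100 and C(38,15) = 15471286560, so k = 15.

15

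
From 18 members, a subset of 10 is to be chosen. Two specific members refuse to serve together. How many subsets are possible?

30888

All 10-subsets: C(18,10) = 43758. Those containing both fixed elements: C(16,8) = 12870.
43758 − 12870 = 30888.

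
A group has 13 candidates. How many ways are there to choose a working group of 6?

1716

This is C(13,6) = 1716.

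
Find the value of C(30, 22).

5852925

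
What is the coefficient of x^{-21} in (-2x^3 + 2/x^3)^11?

General term: C(11,j)·(-2x^3)^j·(2/x^3)^(11-j), with x-exponent 3j − 3(11−j) = 6j − 33.
Set 6j − 33 = -21: j = 2.
C(11,2) = 55; (-2)^2 = 4; 2^9 = 512.
Coefficient = 55 · 4 · 512 = 112640.

112640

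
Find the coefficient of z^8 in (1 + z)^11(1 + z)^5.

12870

Coefficient of z^8 = Σ_{j} C(11,j)·C(5,8-j) for j from 3 to 8.
= 165 + 1650 + 4620 + 4620 + 1650 + 165 = 12870.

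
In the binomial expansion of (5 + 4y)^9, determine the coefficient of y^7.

14745600

The general term is C(9,j)·(5)^j·(4y)^(9-j); the y^7 term has j = 2.
C(9,2) = 36.
Coefficient = C(9,2) · 5^2 · 4^7 = 36 · 25 · 16384 = 14745600.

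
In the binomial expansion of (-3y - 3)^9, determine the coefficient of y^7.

-708588

The general term is C(9,j)·(-3y)^j·(-3)^(9-j); the y^7 term has j = 7.
C(9,7) = 36.
Coefficient = C(9,7) · (-3)^7 · (-3)^2 = 36 · (-2187) · 9 = -708588.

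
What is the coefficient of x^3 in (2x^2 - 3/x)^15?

General term: C(15,j)·(2x^2)^j·(-3/x)^(15-j), with x-exponent 2j − 1(15−j) = 3j − 15.
Set 3j − 15 = 3: j = 6.
C(15,6) = 5005; 2^6 = 64; (-3)^9 = -19683.
Coefficient = 5005 · 64 · (-19683) = -6304858560.

-6304858560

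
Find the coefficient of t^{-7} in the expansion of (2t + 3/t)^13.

135104112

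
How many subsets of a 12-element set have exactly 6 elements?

924

Choose the 6 positions: C(12,6) = 924.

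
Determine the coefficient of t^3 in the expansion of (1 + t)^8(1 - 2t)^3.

Coefficient of t^3 = Σ_{j} C(8,j)·1^j·C(3,3-j)·(-2)^(3-j) for j from 0 to 3.
= (-8) + 96 + (-168) + 56 = -24.

-24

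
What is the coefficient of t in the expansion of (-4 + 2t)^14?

-1879048192

The general term is C(14,j)·(-4)^j·(2t)^(14-j); the t^1 term has j = 13.
C(14,13) = 14.
Coefficient = C(14,13) · (-4)^13 · 2^1 = 14 · (-67108864) · 2 = -1879048192.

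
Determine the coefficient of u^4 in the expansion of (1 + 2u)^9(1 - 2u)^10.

576

Coefficient of u^4 = Σ_{j} C(9,j)·2^j·C(10,4-j)·(-2)^(4-j) for j from 0 to 4.
= 3360 + (-17280) + 25920 + (-13440) + 2016 = 576.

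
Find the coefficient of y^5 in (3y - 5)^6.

The general term is C(6,j)·(3y)^j·(-5)^(6-j); the y^5 term has j = 5.
C(6,5) = 6.
Coefficient = C(6,5) · 3^5 · (-5)^1 = 6 · 243 · (-5) = -7290.

-7290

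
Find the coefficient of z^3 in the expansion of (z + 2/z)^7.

84

General term: C(7,j)·(z)^j·(2/z)^(7-j), with z-exponent 1j − 1(7−j) = 2j − 7.
Set 2j − 7 = 3: j = 5.
C(7,5) = 21; 1^5 = 1; 2^2 = 4.
Coefficient = 21 · 1 · 4 = 84.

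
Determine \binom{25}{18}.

C(25,18) = C(25,7) by symmetry.
C(25,7) = (25·24·23·22·21·20·19) / 7! = 2422728000 / 5040 = 480700.

480700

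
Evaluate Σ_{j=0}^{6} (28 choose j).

499178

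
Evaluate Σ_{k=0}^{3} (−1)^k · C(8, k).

-35

The partial alternating sum Σ_{k=0}^{3} (−1)^k C(8,k) = (−1)^3 C(7,3) = -35.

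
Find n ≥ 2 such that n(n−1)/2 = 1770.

60

n(n−1)/2 = 1770 ⇒ n(n−1) = 3540. Since 60·59 = 3540, n = 60.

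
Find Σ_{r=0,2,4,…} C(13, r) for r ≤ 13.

Half of (1+1)^13 + (1−1)^13 gives the even-index sum: 2^12 = 4096.

4096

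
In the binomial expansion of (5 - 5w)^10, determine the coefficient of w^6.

The general term is C(10,j)·(5)^j·(-5w)^(10-j); the w^6 term has j = 4.
C(10,4) = 210.
Coefficient = C(10,4) · 5^4 · (-5)^6 = 210 · 625 · 15625 = 2050781250.

2050781250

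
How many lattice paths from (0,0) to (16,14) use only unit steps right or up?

Each path is a sequence of 30 steps with 16 rights: C(30,16) = 145422675.

145422675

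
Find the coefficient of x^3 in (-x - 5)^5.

The general term is C(5,j)·(-x)^j·(-5)^(5-j); the x^3 term has j = 3.
C(5,3) = 10.
Coefficient = C(5,3) · (-1)^3 · (-5)^2 = 10 · (-1) · 25 = -250.

-250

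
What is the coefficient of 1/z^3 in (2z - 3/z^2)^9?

326592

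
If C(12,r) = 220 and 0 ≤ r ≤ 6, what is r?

C(12,r) increases on 0 ≤ r ≤ 6. C(12,2) = 66 and C(12,3) = 220, so r = 3.

3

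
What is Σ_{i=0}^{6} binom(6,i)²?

By Vandermonde's identity, Σ C(6,i)² = C(12,6) = 924.

924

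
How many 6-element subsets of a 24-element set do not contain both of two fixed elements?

127281

All 6-subsets: C(24,6) = 134596. Those containing both fixed elements: C(22,4) = 7315.
134596 − 7315 = 127281.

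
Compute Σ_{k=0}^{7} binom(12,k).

3302

1 + 12 + 66 + 220 + 495 + 792 + 924 + 792 = 3302.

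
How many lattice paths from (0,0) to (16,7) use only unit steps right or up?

Each path is a sequence of 23 steps with 16 rights: C(23,16) = 245157.

245157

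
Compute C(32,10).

C(32,10) = (32·31·30·29·28·27·26·25·24·23) / 10! = 234102016512000 / 3628800 = 64512240.

64512240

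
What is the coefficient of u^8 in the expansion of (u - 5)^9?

The general term is C(9,j)·(u)^j·(-5)^(9-j); the u^8 term has j = 8.
C(9,8) = 9.
Coefficient = C(9,8) · (-5)^1 = 9 · (-5) = -45.

-45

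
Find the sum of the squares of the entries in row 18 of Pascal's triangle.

9075135300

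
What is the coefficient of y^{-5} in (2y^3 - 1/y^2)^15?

96096

General term: C(15,j)·(2y^3)^j·(-1/y^2)^(15-j), with y-exponent 3j − 2(15−j) = 5j − 30.
Set 5j − 30 = -5: j = 5.
C(15,5) = 3003; 2^5 = 32; (-1)^10 = 1.
Coefficient = 3003 · 32 · 1 = 96096.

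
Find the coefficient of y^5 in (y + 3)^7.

189

The general term is C(7,j)·(y)^j·(3)^(7-j); the y^5 term has j = 5.
C(7,5) = 21.
Coefficient = C(7,5) · 3^2 = 21 · 9 = 189.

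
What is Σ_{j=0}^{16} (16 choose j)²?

601080390

By Vandermonde's identity, Σ C(16,j)² = C(32,16) = 601080390.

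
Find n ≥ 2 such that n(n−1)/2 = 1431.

54

n(n−1)/2 = 1431 ⇒ n(n−1) = 2862. Since 54·53 = 2862, n = 54.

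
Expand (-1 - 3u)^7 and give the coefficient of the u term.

-21

The general term is C(7,j)·(-1)^j·(-3u)^(7-j); the u^1 term has j = 6.
C(7,6) = 7.
Coefficient = C(7,6) · (-3)^1 = 7 · (-3) = -21.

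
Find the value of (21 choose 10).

352716

C(21,10) = (21·20·19·18·17·16·15·14·13·12) / 10! = 1279935820800 / 3628800 = 352716.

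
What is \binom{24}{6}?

C(24,6) = (24·23·22·21·20·19) / 6! = 96909120 / 720 = 134596.

134596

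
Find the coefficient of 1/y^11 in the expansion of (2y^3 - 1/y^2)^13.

2288

General term: C(13,j)·(2y^3)^j·(-1/y^2)^(13-j), with y-exponent 3j − 2(13−j) = 5j − 26.
Set 5j − 26 = -11: j = 3.
C(13,3) = 286; 2^3 = 8; (-1)^10 = 1.
Coefficient = 286 · 8 · 1 = 2288.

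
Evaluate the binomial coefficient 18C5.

8568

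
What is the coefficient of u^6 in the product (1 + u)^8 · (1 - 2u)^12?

Coefficient of u^6 = Σ_{j} C(8,j)·1^j·C(12,6-j)·(-2)^(6-j) for j from 0 to 6.
= 59136 + (-202752) + 221760 + (-98560) + 18480 + (-1344) + 28 = -3252.

-3252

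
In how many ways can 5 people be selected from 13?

1287

This is C(13,5) = 1287.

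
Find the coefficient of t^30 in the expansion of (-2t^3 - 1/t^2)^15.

-1863680

General term: C(15,j)·(-2t^3)^j·(-1/t^2)^(15-j), with t-exponent 3j − 2(15−j) = 5j − 30.
Set 5j − 30 = 30: j = 12.
C(15,12) = 455; (-2)^12 = 4096; (-1)^3 = -1.
Coefficient = 455 · 4096 · (-1) = -1863680.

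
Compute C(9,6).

84

C(9,6) = C(9,3) by symmetry.
C(9,3) = (9·8·7) / 3! = 504 / 6 = 84.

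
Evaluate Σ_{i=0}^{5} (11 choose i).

1024

1 + 11 + 55 + 165 + 330 + 462 = 1024.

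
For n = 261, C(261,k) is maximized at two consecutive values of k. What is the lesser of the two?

130

For odd n = 261, C(261,k) peaks at k = (n−1)/2 and (n+1)/2; the lesser is 130.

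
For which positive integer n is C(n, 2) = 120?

16

n(n−1)/2 = 120 ⇒ n(n−1) = 240. Since 16·15 = 240, n = 16.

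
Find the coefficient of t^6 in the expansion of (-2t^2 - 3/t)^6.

General term: C(6,j)·(-2t^2)^j·(-3/t)^(6-j), with t-exponent 2j − 1(6−j) = 3j − 6.
Set 3j − 6 = 6: j = 4.
C(6,4) = 15; (-2)^4 = 16; (-3)^2 = 9.
Coefficient = 15 · 16 · 9 = 2160.

2160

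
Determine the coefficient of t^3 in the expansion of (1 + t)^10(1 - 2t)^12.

-80

Coefficient of t^3 = Σ_{j} C(10,j)·1^j·C(12,3-j)·(-2)^(3-j) for j from 0 to 3.
= (-1760) + 2640 + (-1080) + 120 = -80.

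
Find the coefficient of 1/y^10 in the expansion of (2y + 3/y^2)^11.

General term: C(11,j)·(2y)^j·(3/y^2)^(11-j), with y-exponent 1j − 2(11−j) = 3j − 22.
Set 3j − 22 = -10: j = 4.
C(11,4) = 330; 2^4 = 16; 3^7 = 2187.
Coefficient = 330 · 16 · 2187 = 11547360.

11547360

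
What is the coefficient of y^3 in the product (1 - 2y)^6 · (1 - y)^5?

-590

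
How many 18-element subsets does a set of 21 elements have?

C(21,18) = C(21,3) by symmetry.
C(21,3) = (21·20·19) / 3! = 7980 / 6 = 1330.

1330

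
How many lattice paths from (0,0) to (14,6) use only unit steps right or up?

Each path is a sequence of 20 steps with 14 rights: C(20,14) = 38760.

38760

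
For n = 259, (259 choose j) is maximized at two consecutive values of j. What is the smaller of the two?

For odd n = 259, C(259,j) peaks at j = (n−1)/2 and (n+1)/2; the smaller is 129.

129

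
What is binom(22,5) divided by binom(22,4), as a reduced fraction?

18/5

C(n,k+1)/C(n,k) = (n−k)/(k+1) = (22−4)/(4+1) = 18/5.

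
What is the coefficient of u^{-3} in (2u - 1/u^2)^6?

General term: C(6,j)·(2u)^j·(-1/u^2)^(6-j), with u-exponent 1j − 2(6−j) = 3j − 12.
Set 3j − 12 = -3: j = 3.
C(6,3) = 20; 2^3 = 8; (-1)^3 = -1.
Coefficient = 20 · 8 · (-1) = -160.

-160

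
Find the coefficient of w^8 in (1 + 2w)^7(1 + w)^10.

Coefficient of w^8 = Σ_{j} C(7,j)·2^j·C(10,8-j)·1^(8-j) for j from 0 to 7.
= 45 + 1680 + 17640 + 70560 + 117600 + 80640 + 20160 + 1280 = 309605.

309605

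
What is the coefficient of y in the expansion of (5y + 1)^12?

60

The general term is C(12,j)·(5y)^j·(1)^(12-j); the y^1 term has j = 1.
C(12,1) = 12.
Coefficient = C(12,1) · 5^1 = 12 · 5 = 60.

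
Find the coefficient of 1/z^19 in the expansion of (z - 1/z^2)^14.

-364

General term: C(14,j)·(z)^j·(-1/z^2)^(14-j), with z-exponent 1j − 2(14−j) = 3j − 28.
Set 3j − 28 = -19: j = 3.
C(14,3) = 364; 1^3 = 1; (-1)^11 = -1.
Coefficient = 364 · 1 · (-1) = -364.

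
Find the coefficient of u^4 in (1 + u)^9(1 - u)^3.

Coefficient of u^4 = Σ_{j} C(9,j)·1^j·C(3,4-j)·(-1)^(4-j) for j from 1 to 4.
= (-9) + 108 + (-252) + 126 = -27.

-27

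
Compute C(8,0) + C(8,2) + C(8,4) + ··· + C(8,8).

128

Even-r terms of row 8 sum to 2^7 = 128.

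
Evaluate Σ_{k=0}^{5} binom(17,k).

1 + 17 + 136 + 680 + 2380 + 6188 = 9402.

9402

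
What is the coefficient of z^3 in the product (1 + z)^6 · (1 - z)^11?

20

Coefficient of z^3 = Σ_{j} C(6,j)·1^j·C(11,3-j)·(-1)^(3-j) for j from 0 to 3.
= (-165) + 330 + (-165) + 20 = 20.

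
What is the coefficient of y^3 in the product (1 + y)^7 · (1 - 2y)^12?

Coefficient of y^3 = Σ_{j} C(7,j)·1^j·C(12,3-j)·(-2)^(3-j) for j from 0 to 3.
= (-1760) + 1848 + (-504) + 35 = -381.

-381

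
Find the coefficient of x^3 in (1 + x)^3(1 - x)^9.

Coefficient of x^3 = Σ_{j} C(3,j)·1^j·C(9,3-j)·(-1)^(3-j) for j from 0 to 3.
= (-84) + 108 + (-27) + 1 = -2.

-2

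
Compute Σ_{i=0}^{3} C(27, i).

3304

1 + 27 + 351 + 2925 = 3304.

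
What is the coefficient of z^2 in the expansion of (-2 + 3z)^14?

3354624

The general term is C(14,j)·(-2)^j·(3z)^(14-j); the z^2 term has j = 12.
C(14,12) = 91.
Coefficient = C(14,12) · (-2)^12 · 3^2 = 91 · 4096 · 9 = 3354624.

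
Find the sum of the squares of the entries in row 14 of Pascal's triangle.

By Vandermonde's identity, Σ C(14,r)² = C(28,14) = 40116600.

40116600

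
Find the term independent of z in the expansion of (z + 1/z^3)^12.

220

General term: C(12,j)·(z)^j·(1/z^3)^(12-j), with z-exponent 1j − 3(12−j) = 4j − 36.
Set 4j − 36 = 0: j = 9.
C(12,9) = 220; 1^9 = 1; 1^3 = 1.
Coefficient = 220 · 1 · 1 = 220.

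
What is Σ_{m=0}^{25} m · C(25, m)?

Differentiating (1+x)^25 and setting x=1: Σ m·C(25,m) = 25·2^24 = 419430400.

419430400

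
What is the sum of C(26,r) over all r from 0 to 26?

The entries of row 26 sum to 2^26 = 67108864.

67108864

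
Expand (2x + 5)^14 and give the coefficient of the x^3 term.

142187500000

The general term is C(14,j)·(2x)^j·(5)^(14-j); the x^3 term has j = 3.
C(14,3) = 364.
Coefficient = C(14,3) · 2^3 · 5^11 = 364 · 8 · 48828125 = 142187500000.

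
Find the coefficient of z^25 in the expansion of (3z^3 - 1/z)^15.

-177324147

General term: C(15,j)·(3z^3)^j·(-1/z)^(15-j), with z-exponent 3j − 1(15−j) = 4j − 15.
Set 4j − 15 = 25: j = 10.
C(15,10) = 3003; 3^10 = 59049; (-1)^5 = -1.
Coefficient = 3003 · 59049 · (-1) = -177324147.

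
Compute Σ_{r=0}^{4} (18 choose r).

4048

1 + 18 + 153 + 816 + 3060 = 4048.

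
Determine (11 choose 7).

330

C(11,7) = C(11,4) by symmetry.
C(11,4) = (11·10·9·8) / 4! = 7920 / 24 = 330.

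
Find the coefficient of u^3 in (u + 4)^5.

160

The general term is C(5,j)·(u)^j·(4)^(5-j); the u^3 term has j = 3.
C(5,3) = 10.
Coefficient = C(5,3) · 4^2 = 10 · 16 = 160.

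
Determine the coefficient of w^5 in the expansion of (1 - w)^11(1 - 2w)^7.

-41174

Coefficient of w^5 = Σ_{j} C(11,j)·(-1)^j·C(7,5-j)·(-2)^(5-j) for j from 0 to 5.
= (-672) + (-6160) + (-15400) + (-13860) + (-4620) + (-462) = -41174.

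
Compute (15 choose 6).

5005

C(15,6) = (15·14·13·12·11·10) / 6! = 3603600 / 720 = 5005.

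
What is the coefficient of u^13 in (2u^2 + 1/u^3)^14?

General term: C(14,j)·(2u^2)^j·(1/u^3)^(14-j), with u-exponent 2j − 3(14−j) = 5j − 42.
Set 5j − 42 = 13: j = 11.
C(14,11) = 364; 2^11 = 2048; 1^3 = 1.
Coefficient = 364 · 2048 · 1 = 745472.

745472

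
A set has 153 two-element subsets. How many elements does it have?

18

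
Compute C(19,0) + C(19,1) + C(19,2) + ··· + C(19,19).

Setting x = 1 in (1+x)^19 gives Σ C(19,j) = 2^19 = 524288.

524288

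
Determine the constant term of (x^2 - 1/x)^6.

15

General term: C(6,j)·(x^2)^j·(-1/x)^(6-j), with x-exponent 2j − 1(6−j) = 3j − 6.
Set 3j − 6 = 0: j = 2.
C(6,2) = 15; 1^2 = 1; (-1)^4 = 1.
Coefficient = 15 · 1 · 1 = 15.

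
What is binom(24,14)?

1961256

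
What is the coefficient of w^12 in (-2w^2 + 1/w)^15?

-2562560

General term: C(15,j)·(-2w^2)^j·(1/w)^(15-j), with w-exponent 2j − 1(15−j) = 3j − 15.
Set 3j − 15 = 12: j = 9.
C(15,9) = 5005; (-2)^9 = -512; 1^6 = 1.
Coefficient = 5005 · (-512) · 1 = -2562560.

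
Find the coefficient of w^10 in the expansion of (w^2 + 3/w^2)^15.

General term: C(15,j)·(w^2)^j·(3/w^2)^(15-j), with w-exponent 2j − 2(15−j) = 4j − 30.
Set 4j − 30 = 10: j = 10.
C(15,10) = 3003; 1^10 = 1; 3^5 = 243.
Coefficient = 3003 · 1 · 243 = 729729.

729729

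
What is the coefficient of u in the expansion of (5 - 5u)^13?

The general term is C(13,j)·(5)^j·(-5u)^(13-j); the u^1 term has j = 12.
C(13,12) = 13.
Coefficient = C(13,12) · 5^12 · (-5)^1 = 13 · 244140625 · (-5) = -15869140625.

-15869140625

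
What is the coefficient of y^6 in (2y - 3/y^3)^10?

-15360

General term: C(10,j)·(2y)^j·(-3/y^3)^(10-j), with y-exponent 1j − 3(10−j) = 4j − 30.
Set 4j − 30 = 6: j = 9.
C(10,9) = 10; 2^9 = 512; (-3)^1 = -3.
Coefficient = 10 · 512 · (-3) = -15360.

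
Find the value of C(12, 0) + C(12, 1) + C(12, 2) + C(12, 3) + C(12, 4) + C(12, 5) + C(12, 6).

1 + 12 + 66 + 220 + 495 + 792 + 924 = 2510.

2510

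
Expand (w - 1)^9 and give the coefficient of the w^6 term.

-84

The general term is C(9,j)·(w)^j·(-1)^(9-j); the w^6 term has j = 6.
C(9,6) = 84.
Coefficient = C(9,6) · (-1)^3 = 84 · (-1) = -84.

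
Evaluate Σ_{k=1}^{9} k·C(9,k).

2304

Since k·C(9,k) = 9·C(8,k−1), the sum is 9·2^8 = 9·256 = 2304.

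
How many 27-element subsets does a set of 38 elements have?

1203322288

C(38,27) = C(38,11) by symmetry.
C(38,11) = (38·37·36·35·34·33·32·31·30·29·28) / 11! = 48032775105638400 / 39916800 = 1203322288.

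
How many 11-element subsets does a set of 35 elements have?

C(35,11) = (35·34·33·32·31·30·29·28·27·26·25) / 11! = 16654322805120000 / 39916800 = 417225900.

417225900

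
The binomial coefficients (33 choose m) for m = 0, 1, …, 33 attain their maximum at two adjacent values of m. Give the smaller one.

16

For odd n = 33, C(33,m) peaks at m = (n−1)/2 and (n+1)/2; the smaller is 16.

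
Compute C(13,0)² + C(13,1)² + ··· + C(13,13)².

Σ C(13,r)² is the coefficient of x^13 in (1+x)^13(1+x)^13 = (1+x)^26, i.e. C(26,13) = 10400600.

10400600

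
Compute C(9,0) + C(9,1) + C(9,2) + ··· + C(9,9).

Setting x = 1 in (1+x)^9 gives Σ C(9,r) = 2^9 = 512.

512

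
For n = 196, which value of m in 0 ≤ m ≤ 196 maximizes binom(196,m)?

98

C(196,m) is maximized at m = 196/2 = 98.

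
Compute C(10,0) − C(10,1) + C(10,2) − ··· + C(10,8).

9

The partial alternating sum Σ_{k=0}^{8} (−1)^k C(10,k) = (−1)^8 C(9,8) = 9.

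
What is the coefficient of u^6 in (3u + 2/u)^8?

General term: C(8,j)·(3u)^j·(2/u)^(8-j), with u-exponent 1j − 1(8−j) = 2j − 8.
Set 2j − 8 = 6: j = 7.
C(8,7) = 8; 3^7 = 2187; 2^1 = 2.
Coefficient = 8 · 2187 · 2 = 34992.

34992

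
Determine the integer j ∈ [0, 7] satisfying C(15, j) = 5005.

C(15,j) increases on 0 ≤ j ≤ 7. C(15,5) = 3003 and C(15,6) = 5005, so j = 6.

6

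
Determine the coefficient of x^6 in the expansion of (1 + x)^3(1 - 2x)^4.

16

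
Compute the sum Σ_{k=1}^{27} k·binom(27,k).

1811939328

Since k·C(27,k) = 27·C(26,k−1), the sum is 27·2^26 = 27·67108864 = 1811939328.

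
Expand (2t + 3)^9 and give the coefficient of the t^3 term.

489888

The general term is C(9,j)·(2t)^j·(3)^(9-j); the t^3 term has j = 3.
C(9,3) = 84.
Coefficient = C(9,3) · 2^3 · 3^6 = 84 · 8 · 729 = 489888.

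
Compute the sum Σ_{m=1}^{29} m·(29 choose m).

Differentiating (1+x)^29 and setting x=1: Σ m·C(29,m) = 29·2^28 = 7784628224.

7784628224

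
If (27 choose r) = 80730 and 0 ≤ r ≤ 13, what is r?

5

C(27,r) increases on 0 ≤ r ≤ 13. C(27,4) = 17550 and C(27,5) = 80730, so r = 5.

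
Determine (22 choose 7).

170544

C(22,7) = (22·21·20·19·18·17·16) / 7! = 859541760 / 5040 = 170544.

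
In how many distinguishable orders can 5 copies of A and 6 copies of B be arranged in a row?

Choose positions for the A's: C(11,5) = 462.

462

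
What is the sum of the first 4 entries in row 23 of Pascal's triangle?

1 + 23 + 253 + 1771 = 2048.

2048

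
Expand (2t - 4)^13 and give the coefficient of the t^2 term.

The general term is C(13,j)·(2t)^j·(-4)^(13-j); the t^2 term has j = 2.
C(13,2) = 78.
Coefficient = C(13,2) · 2^2 · (-4)^11 = 78 · 4 · (-4194304) = -1308622848.

-1308622848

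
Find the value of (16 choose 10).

C(16,10) = C(16,6) by symmetry.
C(16,6) = (16·15·14·13·12·11) / 6! = 5765760 / 720 = 8008.

8008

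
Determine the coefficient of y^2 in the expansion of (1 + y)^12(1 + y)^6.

(1 + y)^12(1 + y)^6 = (1 + y)^18, so the coefficient of y^2 is C(18,2)·1^2 = 153·1 = 153.

153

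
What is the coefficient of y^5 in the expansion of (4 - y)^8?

The general term is C(8,j)·(4)^j·(-y)^(8-j); the y^5 term has j = 3.
C(8,3) = 56.
Coefficient = C(8,3) · 4^3 · (-1)^5 = 56 · 64 · (-1) = -3584.

-3584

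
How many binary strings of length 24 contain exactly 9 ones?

1307504

Choose the 9 positions: C(24,9) = 1307504.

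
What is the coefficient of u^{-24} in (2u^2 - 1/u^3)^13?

2288

General term: C(13,j)·(2u^2)^j·(-1/u^3)^(13-j), with u-exponent 2j − 3(13−j) = 5j − 39.
Set 5j − 39 = -24: j = 3.
C(13,3) = 286; 2^3 = 8; (-1)^10 = 1.
Coefficient = 286 · 8 · 1 = 2288.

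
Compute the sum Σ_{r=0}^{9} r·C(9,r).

2304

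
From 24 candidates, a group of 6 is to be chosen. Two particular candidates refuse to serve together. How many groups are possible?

127281

All 6-subsets: C(24,6) = 134596. Those containing both fixed elements: C(22,4) = 7315.
134596 − 7315 = 127281.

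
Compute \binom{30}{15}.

155117520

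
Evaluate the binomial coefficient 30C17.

119759850

C(30,17) = C(30,13) by symmetry.
C(30,13) = (30·29·28·27·26·25·24·23·22·21·20·19·18) / 13! = 745747076954880000 / 6227020800 = 119759850.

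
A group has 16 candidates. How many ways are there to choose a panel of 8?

12870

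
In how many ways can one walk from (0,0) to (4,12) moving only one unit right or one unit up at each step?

1820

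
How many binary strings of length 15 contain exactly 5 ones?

3003

Choose the 5 positions: C(15,5) = 3003.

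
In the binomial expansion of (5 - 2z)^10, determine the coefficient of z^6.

8400000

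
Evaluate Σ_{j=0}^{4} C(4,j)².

70

Σ C(4,j)² is the coefficient of x^4 in (1+x)^4(1+x)^4 = (1+x)^8, i.e. C(8,4) = 70.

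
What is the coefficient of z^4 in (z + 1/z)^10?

General term: C(10,j)·(z)^j·(1/z)^(10-j), with z-exponent 1j − 1(10−j) = 2j − 10.
Set 2j − 10 = 4: j = 7.
C(10,7) = 120; 1^7 = 1; 1^3 = 1.
Coefficient = 120 · 1 · 1 = 120.

120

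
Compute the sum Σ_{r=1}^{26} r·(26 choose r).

Since r·C(26,r) = 26·C(25,r−1), the sum is 26·2^25 = 26·33554432 = 872415232.

872415232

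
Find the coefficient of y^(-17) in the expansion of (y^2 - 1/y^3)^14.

-2002

General term: C(14,j)·(y^2)^j·(-1/y^3)^(14-j), with y-exponent 2j − 3(14−j) = 5j − 42.
Set 5j − 42 = -17: j = 5.
C(14,5) = 2002; 1^5 = 1; (-1)^9 = -1.
Coefficient = 2002 · 1 · (-1) = -2002.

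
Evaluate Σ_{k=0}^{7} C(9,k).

502

1 + 9 + 36 + 84 + 126 + 126 + 84 + 36 = 502.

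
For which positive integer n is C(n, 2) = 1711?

n(n−1)/2 = 1711 ⇒ n(n−1) = 3422. Since 59·58 = 3422, n = 59.

59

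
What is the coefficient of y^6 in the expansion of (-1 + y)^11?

The general term is C(11,j)·(-1)^j·(y)^(11-j); the y^6 term has j = 5.
C(11,5) = 462.
Coefficient = C(11,5) · (-1)^5 = 462 · (-1) = -462.

-462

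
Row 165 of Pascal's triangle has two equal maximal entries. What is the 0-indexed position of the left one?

82

For odd n = 165, C(165,r) peaks at r = (n−1)/2 and (n+1)/2; the lower is 82.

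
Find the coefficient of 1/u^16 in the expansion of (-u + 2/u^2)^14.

1025024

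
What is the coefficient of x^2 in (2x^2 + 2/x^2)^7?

General term: C(7,j)·(2x^2)^j·(2/x^2)^(7-j), with x-exponent 2j − 2(7−j) = 4j − 14.
Set 4j − 14 = 2: j = 4.
C(7,4) = 35; 2^4 = 16; 2^3 = 8.
Coefficient = 35 · 16 · 8 = 4480.

4480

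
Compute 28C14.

C(28,14) = (28·27·26·25·24·23·22·21·20·19·18·17·16·15) / 14! = 3497296636753920000 / 87178291200 = 40116600.

40116600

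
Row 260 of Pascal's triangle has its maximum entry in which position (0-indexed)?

130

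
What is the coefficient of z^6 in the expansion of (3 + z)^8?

252

The general term is C(8,j)·(3)^j·(z)^(8-j); the z^6 term has j = 2.
C(8,2) = 28.
Coefficient = C(8,2) · 3^2 = 28 · 9 = 252.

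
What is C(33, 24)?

C(33,24) = C(33,9) by symmetry.
C(33,9) = (33·32·31·30·29·28·27·26·25) / 9! = 13995229248000 / 362880 = 38567100.

38567100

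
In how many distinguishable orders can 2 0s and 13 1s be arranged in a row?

105

Choose positions for the 0s: C(15,2) = 105.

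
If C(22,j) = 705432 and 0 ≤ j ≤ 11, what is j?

C(22,j) increases on 0 ≤ j ≤ 11. C(22,10) = 646646 and C(22,11) = 705432, so j = 11.

11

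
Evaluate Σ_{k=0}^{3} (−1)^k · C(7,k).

-20

The partial alternating sum Σ_{k=0}^{3} (−1)^k C(7,k) = (−1)^3 C(6,3) = -20.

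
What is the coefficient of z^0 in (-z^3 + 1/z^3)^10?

-252

General term: C(10,j)·(-z^3)^j·(1/z^3)^(10-j), with z-exponent 3j − 3(10−j) = 6j − 30.
Set 6j − 30 = 0: j = 5.
C(10,5) = 252; (-1)^5 = -1; 1^5 = 1.
Coefficient = 252 · (-1) · 1 = -252.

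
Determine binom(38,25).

5414950296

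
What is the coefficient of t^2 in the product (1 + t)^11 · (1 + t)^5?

(1 + t)^11(1 + t)^5 = (1 + t)^16, so the coefficient of t^2 is C(16,2)·1^2 = 120·1 = 120.

120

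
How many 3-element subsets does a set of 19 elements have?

969

C(19,3) = (19·18·17) / 3! = 5814 / 6 = 969.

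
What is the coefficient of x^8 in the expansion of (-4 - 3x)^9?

-236196

The general term is C(9,j)·(-4)^j·(-3x)^(9-j); the x^8 term has j = 1.
C(9,1) = 9.
Coefficient = C(9,1) · (-4)^1 · (-3)^8 = 9 · (-4) · 6561 = -236196.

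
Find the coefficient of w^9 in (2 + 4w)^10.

5242880

The general term is C(10,j)·(2)^j·(4w)^(10-j); the w^9 term has j = 1.
C(10,1) = 10.
Coefficient = C(10,1) · 2^1 · 4^9 = 10 · 2 · 262144 = 5242880.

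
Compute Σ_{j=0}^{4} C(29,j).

1 + 29 + 406 + 3654 + 23751 = 27841.

27841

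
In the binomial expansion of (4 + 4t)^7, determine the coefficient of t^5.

The general term is C(7,j)·(4)^j·(4t)^(7-j); the t^5 term has j = 2.
C(7,2) = 21.
Coefficient = C(7,2) · 4^2 · 4^5 = 21 · 16 · 1024 = 344064.

344064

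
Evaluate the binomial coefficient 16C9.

11440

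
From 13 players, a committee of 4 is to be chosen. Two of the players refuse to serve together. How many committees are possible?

660

All 4-subsets: C(13,4) = 715. Those containing both fixed elements: C(11,2) = 55.
715 − 55 = 660.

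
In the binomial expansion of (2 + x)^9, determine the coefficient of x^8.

18

The general term is C(9,j)·(2)^j·(x)^(9-j); the x^8 term has j = 1.
C(9,1) = 9.
Coefficient = C(9,1) · 2^1 = 9 · 2 = 18.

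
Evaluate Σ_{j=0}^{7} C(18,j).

63004

1 + 18 + 153 + 816 + 3060 + 8568 + 18564 + 31824 = 63004.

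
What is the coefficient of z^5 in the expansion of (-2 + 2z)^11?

946176

The general term is C(11,j)·(-2)^j·(2z)^(11-j); the z^5 term has j = 6.
C(11,6) = 462.
Coefficient = C(11,6) · (-2)^6 · 2^5 = 462 · 64 · 32 = 946176.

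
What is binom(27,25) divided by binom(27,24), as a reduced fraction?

C(n,k+1)/C(n,k) = (n−k)/(k+1) = (27−24)/(24+1) = 3/25.

3/25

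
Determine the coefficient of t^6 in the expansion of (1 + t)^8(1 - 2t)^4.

Coefficient of t^6 = Σ_{j} C(8,j)·1^j·C(4,6-j)·(-2)^(6-j) for j from 2 to 6.
= 448 + (-1792) + 1680 + (-448) + 28 = -84.

-84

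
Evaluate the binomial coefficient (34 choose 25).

52451256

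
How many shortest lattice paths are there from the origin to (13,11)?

Each path is a sequence of 24 steps with 13 rights: C(24,13) = 2496144.

2496144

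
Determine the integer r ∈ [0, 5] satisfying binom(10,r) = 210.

4

C(10,r) increases on 0 ≤ r ≤ 5. C(10,3) = 120 and C(10,4) = 210, so r = 4.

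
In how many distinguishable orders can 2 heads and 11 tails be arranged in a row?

Choose positions for the heads: C(13,2) = 78.

78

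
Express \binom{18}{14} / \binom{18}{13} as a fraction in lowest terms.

5/14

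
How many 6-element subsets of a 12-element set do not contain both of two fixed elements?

714

All 6-subsets: C(12,6) = 924. Those containing both fixed elements: C(10,4) = 210.
924 − 210 = 714.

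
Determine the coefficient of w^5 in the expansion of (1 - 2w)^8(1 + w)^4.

Coefficient of w^5 = Σ_{j} C(8,j)·(-2)^j·C(4,5-j)·1^(5-j) for j from 1 to 5.
= (-16) + 448 + (-2688) + 4480 + (-1792) = 432.

432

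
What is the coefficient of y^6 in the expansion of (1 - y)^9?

The general term is C(9,j)·(1)^j·(-y)^(9-j); the y^6 term has j = 3.
C(9,3) = 84.
Coefficient = C(9,3) = 84.

84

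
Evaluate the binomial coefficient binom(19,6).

C(19,6) = (19·18·17·16·15·14) / 6! = 19535040 / 720 = 27132.

27132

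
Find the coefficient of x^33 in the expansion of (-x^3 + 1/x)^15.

General term: C(15,j)·(-x^3)^j·(1/x)^(15-j), with x-exponent 3j − 1(15−j) = 4j − 15.
Set 4j − 15 = 33: j = 12.
C(15,12) = 455; (-1)^12 = 1; 1^3 = 1.
Coefficient = 455 · 1 · 1 = 455.

455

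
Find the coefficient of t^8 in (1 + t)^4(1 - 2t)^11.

-3168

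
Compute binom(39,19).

68923264410

C(39,19) = (39·38·37·36·35·34·33·32·31·30·29·28·27·26·25·24·23·22·21) / 19! = 8384177419658927035269120000 / 121645100408832000 = 68923264410.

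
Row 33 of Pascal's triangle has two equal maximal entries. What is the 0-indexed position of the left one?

For odd n = 33, C(33,j) peaks at j = (n−1)/2 and (n+1)/2; the lower is 16.

16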